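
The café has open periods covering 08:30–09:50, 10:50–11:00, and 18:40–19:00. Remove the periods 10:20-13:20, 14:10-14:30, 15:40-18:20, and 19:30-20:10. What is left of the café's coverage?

08:30–09:50, 18:40–19:00

08:30–09:50: nothing removed.
10:50–11:00: entirely removed.
18:40–19:00: nothing removed.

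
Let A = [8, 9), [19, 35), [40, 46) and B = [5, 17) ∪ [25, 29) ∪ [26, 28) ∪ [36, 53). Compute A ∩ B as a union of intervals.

Second set merges to [5, 17), [25, 29), [36, 53).
[8, 9) meets the second set on [8, 9).
[19, 35) meets the second set on [25, 29).
[40, 46) meets the second set on [40, 46).

[8, 9) ∪ [25, 29) ∪ [40, 46)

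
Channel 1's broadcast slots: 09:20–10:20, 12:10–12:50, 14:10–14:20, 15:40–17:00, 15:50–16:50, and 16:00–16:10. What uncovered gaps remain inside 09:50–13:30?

The merged coverage is 09:20-10:20, 12:10-12:50, 14:10-14:20, 15:40-17:00.
Complement within 09:50-13:30: 10:20-12:10, 12:50-13:30.

10:20-12:10, 12:50-13:30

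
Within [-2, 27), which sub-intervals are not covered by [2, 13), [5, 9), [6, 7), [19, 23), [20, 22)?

After merging, the occupied span is [2, 13), [19, 23).
Complement within [-2, 27): [-2, 2), [13, 19), [23, 27).

[-2, 2) ∪ [13, 19) ∪ [23, 27)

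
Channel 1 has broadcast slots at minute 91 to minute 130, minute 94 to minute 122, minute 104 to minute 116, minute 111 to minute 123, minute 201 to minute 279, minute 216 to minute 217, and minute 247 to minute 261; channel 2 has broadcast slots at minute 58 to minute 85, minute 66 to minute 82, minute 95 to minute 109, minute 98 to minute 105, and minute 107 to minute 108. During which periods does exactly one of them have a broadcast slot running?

A, merged: minute 91 to minute 130, minute 201 to minute 279.
B, merged: minute 58 to minute 85, minute 95 to minute 109.
A \ B = minute 91 to minute 95, minute 109 to minute 130, minute 201 to minute 279.
B \ A = minute 58 to minute 85.
Union of the two gives the symmetric difference.

minute 58 to minute 85, minute 91 to minute 95, minute 109 to minute 130, minute 201 to minute 279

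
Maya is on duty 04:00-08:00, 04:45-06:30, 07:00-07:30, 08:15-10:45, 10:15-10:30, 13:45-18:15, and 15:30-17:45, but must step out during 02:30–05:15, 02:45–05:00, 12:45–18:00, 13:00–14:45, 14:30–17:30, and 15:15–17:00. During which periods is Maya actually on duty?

First set merges to 04:00–08:00, 08:15–10:45, 13:45–18:15.
Second set merges to 02:30–05:15, 12:45–18:00.
04:00–08:00 minus B → 05:15–08:00.
08:15–10:45: no B overlap → unchanged.
13:45–18:15 minus B → 18:00–18:15.

05:15–08:00, 08:15–10:45, 18:00–18:15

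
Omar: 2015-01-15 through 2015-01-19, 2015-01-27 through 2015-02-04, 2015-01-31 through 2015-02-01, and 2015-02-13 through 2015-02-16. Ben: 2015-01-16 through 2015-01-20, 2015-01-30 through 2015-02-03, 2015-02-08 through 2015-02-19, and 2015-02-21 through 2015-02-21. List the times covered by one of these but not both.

A, merged: 2015-01-15 through 2015-01-19, 2015-01-27 through 2015-02-04, 2015-02-13 through 2015-02-16.
A but not B: 2015-01-15 through 2015-01-15, 2015-01-27 through 2015-01-29, 2015-02-04 through 2015-02-04.
B but not A: 2015-01-20 through 2015-01-20, 2015-02-08 through 2015-02-12, 2015-02-17 through 2015-02-19, 2015-02-21 through 2015-02-21.
Combining gives A △ B.

2015-01-15 through 2015-01-15, 2015-01-20 through 2015-01-20, 2015-01-27 through 2015-01-29, 2015-02-04 through 2015-02-04, 2015-02-08 through 2015-02-12, 2015-02-17 through 2015-02-19, 2015-02-21 through 2015-02-21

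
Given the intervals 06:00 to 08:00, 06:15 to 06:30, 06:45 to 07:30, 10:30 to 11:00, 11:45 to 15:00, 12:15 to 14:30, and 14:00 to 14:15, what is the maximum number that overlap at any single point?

Sweep endpoints in order; track running count of active intervals.
Peak of 3 reached at 14:00.

3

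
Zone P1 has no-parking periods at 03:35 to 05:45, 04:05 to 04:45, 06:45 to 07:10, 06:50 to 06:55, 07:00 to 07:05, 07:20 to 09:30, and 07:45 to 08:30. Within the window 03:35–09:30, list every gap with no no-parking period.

05:45–06:45, 07:10–07:20

Covered (merged): 03:35–05:45, 06:45–07:10, 07:20–09:30.
Uncovered inside 03:35–09:30: 05:45–06:45, 07:10–07:20.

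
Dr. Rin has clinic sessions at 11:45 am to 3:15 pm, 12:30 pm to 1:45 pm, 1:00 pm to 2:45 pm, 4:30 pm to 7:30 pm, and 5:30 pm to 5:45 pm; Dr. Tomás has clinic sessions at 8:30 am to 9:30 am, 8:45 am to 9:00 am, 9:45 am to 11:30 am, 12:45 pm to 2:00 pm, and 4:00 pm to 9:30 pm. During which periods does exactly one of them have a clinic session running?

First set merges to 11:45 am–3:15 pm, 4:30 pm–7:30 pm.
Second set merges to 8:30 am–9:30 am, 9:45 am–11:30 am, 12:45 pm–2:00 pm, 4:00 pm–9:30 pm.
A but not B: 11:45 am–12:45 pm, 2:00 pm–3:15 pm.
B but not A: 8:30 am–9:30 am, 9:45 am–11:30 am, 4:00 pm–4:30 pm, 7:30 pm–9:30 pm.
Combining gives A △ B.

8:30 am–9:30 am, 9:45 am–11:30 am, 11:45 am–12:45 pm, 2:00 pm–3:15 pm, 4:00 pm–4:30 pm, 7:30 pm–9:30 pm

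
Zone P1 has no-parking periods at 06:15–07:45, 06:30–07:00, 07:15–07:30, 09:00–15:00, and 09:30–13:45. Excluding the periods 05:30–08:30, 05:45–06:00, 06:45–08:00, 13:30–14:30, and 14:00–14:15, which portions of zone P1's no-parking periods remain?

Merge the first list: 06:15-07:45, 09:00-15:00.
Merge the second list: 05:30-08:30, 13:30-14:30.
06:15-07:45 lies entirely inside B → drops out.
09:00-15:00 with B removed leaves 09:00-13:30, 14:30-15:00.

09:00-13:30, 14:30-15:00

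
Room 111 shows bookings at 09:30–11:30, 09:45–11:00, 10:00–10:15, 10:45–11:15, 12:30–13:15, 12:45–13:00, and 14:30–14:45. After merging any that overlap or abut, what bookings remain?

09:30-11:30, 12:30-13:15, 14:30-14:45

09:45-11:00 overlaps/touches 09:30-11:30 → extend to 09:30-11:30.
10:00-10:15 overlaps/touches 09:30-11:30 → extend to 09:30-11:30.
10:45-11:15 overlaps/touches 09:30-11:30 → extend to 09:30-11:30.
12:30-13:15 is disjoint → start new block.
12:45-13:00 overlaps/touches 12:30-13:15 → extend to 12:30-13:15.
14:30-14:45 is disjoint → start new block.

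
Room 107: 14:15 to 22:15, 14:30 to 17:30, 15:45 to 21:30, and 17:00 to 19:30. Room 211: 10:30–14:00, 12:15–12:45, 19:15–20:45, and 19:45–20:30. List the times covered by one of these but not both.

10:30–14:00, 14:15–19:15, 20:45–22:15

First set merges to 14:15–22:15.
Second set merges to 10:30–14:00, 19:15–20:45.
A \ B = 14:15–19:15, 20:45–22:15.
B \ A = 10:30–14:00.
Union of the two gives the symmetric difference.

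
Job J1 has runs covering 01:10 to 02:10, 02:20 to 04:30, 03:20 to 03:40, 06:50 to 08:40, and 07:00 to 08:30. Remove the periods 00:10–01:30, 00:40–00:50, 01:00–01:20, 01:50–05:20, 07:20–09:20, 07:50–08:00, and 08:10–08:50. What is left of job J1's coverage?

01:30–01:50, 06:50–07:20

Merge the first list: 01:10–02:10, 02:20–04:30, 06:50–08:40.
Merge the second list: 00:10–01:30, 01:50–05:20, 07:20–09:20.
01:10–02:10 \ B = 01:30–01:50.
02:20–04:30: entirely removed.
06:50–08:40 \ B = 06:50–07:20.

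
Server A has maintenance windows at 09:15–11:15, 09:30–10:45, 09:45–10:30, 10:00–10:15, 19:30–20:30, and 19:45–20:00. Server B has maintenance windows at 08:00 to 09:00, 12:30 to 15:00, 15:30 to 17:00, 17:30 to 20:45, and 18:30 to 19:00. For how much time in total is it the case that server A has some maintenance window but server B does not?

2 h

Merge the first list: 09:15–11:15, 19:30–20:30.
Merge the second list: 08:00–09:00, 12:30–15:00, 15:30–17:00, 17:30–20:45.
A \ B = 09:15–11:15.
Total: 2 h.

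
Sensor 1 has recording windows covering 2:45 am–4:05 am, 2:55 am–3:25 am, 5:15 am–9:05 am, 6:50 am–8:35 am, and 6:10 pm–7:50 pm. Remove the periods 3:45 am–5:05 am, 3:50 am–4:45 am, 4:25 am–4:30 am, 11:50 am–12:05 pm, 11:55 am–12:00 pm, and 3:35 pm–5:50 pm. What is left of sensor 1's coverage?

A, merged: 2:45 am–4:05 am, 5:15 am–9:05 am, 6:10 pm–7:50 pm.
B, merged: 3:45 am–5:05 am, 11:50 am–12:05 pm, 3:35 pm–5:50 pm.
2:45 am–4:05 am with B removed leaves 2:45 am–3:45 am.
5:15 am–9:05 am is untouched.
6:10 pm–7:50 pm is untouched.

2:45 am–3:45 am, 5:15 am–9:05 am, 6:10 pm–7:50 pm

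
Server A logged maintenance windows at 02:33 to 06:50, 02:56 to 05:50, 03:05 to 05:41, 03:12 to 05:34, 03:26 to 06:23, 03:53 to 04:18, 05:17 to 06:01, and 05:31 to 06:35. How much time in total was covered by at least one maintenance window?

Merged: 02:33–06:50.
Length: 4 h 17 min.

4 h 17 min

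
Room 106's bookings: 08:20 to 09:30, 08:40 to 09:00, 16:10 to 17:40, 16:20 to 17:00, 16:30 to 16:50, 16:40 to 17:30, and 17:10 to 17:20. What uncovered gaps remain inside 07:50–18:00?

07:50–08:20, 09:30–16:10, 17:40–18:00

Covered (merged): 08:20–09:30, 16:10–17:40.
Complement within 07:50–18:00: 07:50–08:20, 09:30–16:10, 17:40–18:00.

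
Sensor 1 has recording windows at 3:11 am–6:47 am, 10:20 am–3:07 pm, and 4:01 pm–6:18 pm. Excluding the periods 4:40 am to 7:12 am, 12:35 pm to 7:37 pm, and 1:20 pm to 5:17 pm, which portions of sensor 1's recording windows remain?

Second set merges to 4:40 am–7:12 am, 12:35 pm–7:37 pm.
3:11 am–6:47 am minus B → 3:11 am–4:40 am.
10:20 am–3:07 pm minus B → 10:20 am–12:35 pm.
4:01 pm–6:18 pm: fully covered by B → removed.

3:11 am–4:40 am, 10:20 am–12:35 pm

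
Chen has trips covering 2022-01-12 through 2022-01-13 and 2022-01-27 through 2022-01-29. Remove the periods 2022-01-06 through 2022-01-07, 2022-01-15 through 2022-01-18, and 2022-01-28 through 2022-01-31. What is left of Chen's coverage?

2022-01-12 through 2022-01-13, 2022-01-27 through 2022-01-27

2022-01-12 through 2022-01-13: nothing removed.
2022-01-27 through 2022-01-29 \ B = 2022-01-27 through 2022-01-27.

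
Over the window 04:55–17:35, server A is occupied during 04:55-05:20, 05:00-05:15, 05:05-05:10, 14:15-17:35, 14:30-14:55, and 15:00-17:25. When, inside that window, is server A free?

05:20–14:15

After merging, the occupied span is 04:55–05:20, 14:15–17:35.
Complement within 04:55–17:35: 05:20–14:15.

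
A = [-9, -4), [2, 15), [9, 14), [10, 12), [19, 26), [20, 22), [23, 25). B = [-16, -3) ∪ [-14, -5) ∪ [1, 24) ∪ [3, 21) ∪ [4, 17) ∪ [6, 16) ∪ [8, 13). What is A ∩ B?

Merge the first list: [-9, -4), [2, 15), [19, 26).
Merge the second list: [-16, -3), [1, 24).
[-9, -4) meets the second set on [-9, -4).
[2, 15) meets the second set on [2, 15).
[19, 26) meets the second set on [19, 24).

[-9, -4) ∪ [2, 15) ∪ [19, 24)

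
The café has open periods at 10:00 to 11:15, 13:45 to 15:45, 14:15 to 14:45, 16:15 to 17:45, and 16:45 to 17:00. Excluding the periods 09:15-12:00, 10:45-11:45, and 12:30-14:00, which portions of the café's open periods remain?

14:00–15:45, 16:15–17:45

Merge the first list: 10:00–11:15, 13:45–15:45, 16:15–17:45.
Merge the second list: 09:15–12:00, 12:30–14:00.
10:00–11:15: entirely removed.
13:45–15:45 \ B = 14:00–15:45.
16:15–17:45: nothing removed.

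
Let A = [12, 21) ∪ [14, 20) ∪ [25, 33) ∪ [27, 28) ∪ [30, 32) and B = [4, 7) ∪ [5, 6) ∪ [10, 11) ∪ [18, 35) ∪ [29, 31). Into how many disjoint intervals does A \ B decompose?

1

A, merged: [12, 21), [25, 33).
B, merged: [4, 7), [10, 11), [18, 35).
A \ B = [12, 18).
That is 1 disjoint piece.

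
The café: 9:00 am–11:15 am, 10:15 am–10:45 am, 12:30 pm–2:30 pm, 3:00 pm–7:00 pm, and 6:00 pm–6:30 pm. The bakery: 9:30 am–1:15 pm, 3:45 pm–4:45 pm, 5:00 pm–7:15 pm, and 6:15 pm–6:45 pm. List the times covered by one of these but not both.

First set merges to 9:00 am–11:15 am, 12:30 pm–2:30 pm, 3:00 pm–7:00 pm.
Second set merges to 9:30 am–1:15 pm, 3:45 pm–4:45 pm, 5:00 pm–7:15 pm.
Only in the first: 9:00 am–9:30 am, 1:15 pm–2:30 pm, 3:00 pm–3:45 pm, 4:45 pm–5:00 pm.
Only in the second: 11:15 am–12:30 pm, 7:00 pm–7:15 pm.
Together these are the periods covered by exactly one.

9:00 am–9:30 am, 11:15 am–12:30 pm, 1:15 pm–2:30 pm, 3:00 pm–3:45 pm, 4:45 pm–5:00 pm, 7:00 pm–7:15 pm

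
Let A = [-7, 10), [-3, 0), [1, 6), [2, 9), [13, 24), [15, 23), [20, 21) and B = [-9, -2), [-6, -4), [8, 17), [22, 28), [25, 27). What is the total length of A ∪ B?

A, merged: [-7, 10), [13, 24).
B, merged: [-9, -2), [8, 17), [22, 28).
A ∪ B = [-9, 28).
Total: 37.

37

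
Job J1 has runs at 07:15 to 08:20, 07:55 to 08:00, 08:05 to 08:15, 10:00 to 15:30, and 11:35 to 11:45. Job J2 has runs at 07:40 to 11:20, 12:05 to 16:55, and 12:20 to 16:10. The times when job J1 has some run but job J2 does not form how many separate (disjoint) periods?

2

First set merges to 07:15-08:20, 10:00-15:30.
Second set merges to 07:40-11:20, 12:05-16:55.
A \ B = 07:15-07:40, 11:20-12:05.
That is 2 disjoint pieces.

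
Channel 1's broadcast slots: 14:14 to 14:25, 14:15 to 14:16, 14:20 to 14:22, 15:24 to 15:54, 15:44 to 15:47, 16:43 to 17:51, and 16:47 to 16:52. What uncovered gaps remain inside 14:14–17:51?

14:25–15:24, 15:54–16:43

The merged coverage is 14:14–14:25, 15:24–15:54, 16:43–17:51.
Complement within 14:14–17:51: 14:25–15:24, 15:54–16:43.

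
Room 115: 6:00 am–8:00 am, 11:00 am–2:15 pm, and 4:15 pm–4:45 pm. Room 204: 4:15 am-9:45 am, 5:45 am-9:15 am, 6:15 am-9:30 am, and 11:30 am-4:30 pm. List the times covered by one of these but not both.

4:15 am–6:00 am, 8:00 am–9:45 am, 11:00 am–11:30 am, 2:15 pm–4:15 pm, 4:30 pm–4:45 pm

Second set merges to 4:15 am–9:45 am, 11:30 am–4:30 pm.
A but not B: 11:00 am–11:30 am, 4:30 pm–4:45 pm.
B but not A: 4:15 am–6:00 am, 8:00 am–9:45 am, 2:15 pm–4:15 pm.
Combining gives A △ B.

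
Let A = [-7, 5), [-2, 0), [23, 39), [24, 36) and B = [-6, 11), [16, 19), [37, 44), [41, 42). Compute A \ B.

[-7, -6) ∪ [23, 37)

First set merges to [-7, 5), [23, 39).
Second set merges to [-6, 11), [16, 19), [37, 44).
[-7, 5) \ B = [-7, -6).
[23, 39) \ B = [23, 37).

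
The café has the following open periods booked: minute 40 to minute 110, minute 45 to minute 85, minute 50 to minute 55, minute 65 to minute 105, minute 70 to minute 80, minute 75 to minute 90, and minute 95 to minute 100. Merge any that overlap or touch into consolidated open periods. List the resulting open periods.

minute 40 to minute 110

minute 45 to minute 85 overlaps/touches minute 40 to minute 110 → extend to minute 40 to minute 110.
minute 50 to minute 55 overlaps/touches minute 40 to minute 110 → extend to minute 40 to minute 110.
minute 65 to minute 105 overlaps/touches minute 40 to minute 110 → extend to minute 40 to minute 110.
minute 70 to minute 80 overlaps/touches minute 40 to minute 110 → extend to minute 40 to minute 110.
minute 75 to minute 90 overlaps/touches minute 40 to minute 110 → extend to minute 40 to minute 110.
minute 95 to minute 100 overlaps/touches minute 40 to minute 110 → extend to minute 40 to minute 110.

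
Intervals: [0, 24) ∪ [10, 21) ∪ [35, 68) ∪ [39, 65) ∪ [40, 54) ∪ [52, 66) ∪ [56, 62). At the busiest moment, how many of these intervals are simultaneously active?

4

Sweep endpoints in order; track running count of active intervals.
Peak of 4 reached at 52.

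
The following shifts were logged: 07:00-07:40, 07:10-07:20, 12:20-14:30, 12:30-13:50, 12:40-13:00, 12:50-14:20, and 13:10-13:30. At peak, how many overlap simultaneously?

Sweep endpoints in order; track running count of active intervals.
Peak of 4 reached at 12:50.

4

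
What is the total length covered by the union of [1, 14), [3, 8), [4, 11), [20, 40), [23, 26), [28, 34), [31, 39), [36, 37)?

Merged: [1, 14), [20, 40).
Lengths: 13 + 20 = 33.

33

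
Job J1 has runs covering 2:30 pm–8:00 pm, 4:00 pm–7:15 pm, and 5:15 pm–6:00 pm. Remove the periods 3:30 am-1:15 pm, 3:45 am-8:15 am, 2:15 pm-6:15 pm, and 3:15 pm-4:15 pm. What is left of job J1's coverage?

A, merged: 2:30 pm-8:00 pm.
B, merged: 3:30 am-1:15 pm, 2:15 pm-6:15 pm.
2:30 pm-8:00 pm with B removed leaves 6:15 pm-8:00 pm.

6:15 pm-8:00 pm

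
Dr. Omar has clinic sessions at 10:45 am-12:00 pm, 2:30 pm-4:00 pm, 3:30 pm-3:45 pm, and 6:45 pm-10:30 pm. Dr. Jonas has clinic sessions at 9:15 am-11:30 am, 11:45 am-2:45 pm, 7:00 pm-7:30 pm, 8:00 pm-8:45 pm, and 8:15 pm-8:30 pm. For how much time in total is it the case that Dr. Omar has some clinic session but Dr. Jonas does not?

Merge the first list: 10:45 am-12:00 pm, 2:30 pm-4:00 pm, 6:45 pm-10:30 pm.
Merge the second list: 9:15 am-11:30 am, 11:45 am-2:45 pm, 7:00 pm-7:30 pm, 8:00 pm-8:45 pm.
A \ B = 11:30 am-11:45 am, 2:45 pm-4:00 pm, 6:45 pm-7:00 pm, 7:30 pm-8:00 pm, 8:45 pm-10:30 pm.
Total: 15 min + 1 h 15 min + 15 min + 30 min + 1 h 45 min = 4 h.

4 h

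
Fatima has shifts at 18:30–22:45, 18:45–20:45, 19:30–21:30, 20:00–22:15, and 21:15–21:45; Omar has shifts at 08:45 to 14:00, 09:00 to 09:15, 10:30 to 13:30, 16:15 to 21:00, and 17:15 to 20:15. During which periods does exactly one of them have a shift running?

08:45–14:00, 16:15–18:30, 21:00–22:45

First set merges to 18:30–22:45.
Second set merges to 08:45–14:00, 16:15–21:00.
Only in the first: 21:00–22:45.
Only in the second: 08:45–14:00, 16:15–18:30.
Together these are the periods covered by exactly one.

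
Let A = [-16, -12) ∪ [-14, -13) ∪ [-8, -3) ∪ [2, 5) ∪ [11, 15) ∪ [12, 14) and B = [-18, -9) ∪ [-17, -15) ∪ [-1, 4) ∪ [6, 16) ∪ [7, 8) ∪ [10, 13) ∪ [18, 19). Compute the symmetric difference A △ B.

First set merges to [-16, -12), [-8, -3), [2, 5), [11, 15).
Second set merges to [-18, -9), [-1, 4), [6, 16), [18, 19).
A but not B: [-8, -3), [4, 5).
B but not A: [-18, -16), [-12, -9), [-1, 2), [6, 11), [15, 16), [18, 19).
Combining gives A △ B.

[-18, -16) ∪ [-12, -9) ∪ [-8, -3) ∪ [-1, 2) ∪ [4, 5) ∪ [6, 11) ∪ [15, 16) ∪ [18, 19)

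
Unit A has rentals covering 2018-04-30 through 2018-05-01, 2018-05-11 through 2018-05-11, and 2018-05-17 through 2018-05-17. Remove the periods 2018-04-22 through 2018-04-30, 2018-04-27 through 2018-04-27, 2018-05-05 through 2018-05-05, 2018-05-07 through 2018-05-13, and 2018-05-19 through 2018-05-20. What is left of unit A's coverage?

2018-05-01 through 2018-05-01, 2018-05-17 through 2018-05-17

B, merged: 2018-04-22 through 2018-04-30, 2018-05-05 through 2018-05-05, 2018-05-07 through 2018-05-13, 2018-05-19 through 2018-05-20.
2018-04-30 through 2018-05-01 minus B → 2018-05-01 through 2018-05-01.
2018-05-11 through 2018-05-11: fully covered by B → removed.
2018-05-17 through 2018-05-17: no B overlap → unchanged.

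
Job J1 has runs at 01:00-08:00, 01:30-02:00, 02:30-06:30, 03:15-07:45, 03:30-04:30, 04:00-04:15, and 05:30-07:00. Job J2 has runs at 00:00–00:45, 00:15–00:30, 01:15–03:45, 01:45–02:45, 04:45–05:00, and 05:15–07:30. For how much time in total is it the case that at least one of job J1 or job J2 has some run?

First set merges to 01:00-08:00.
Second set merges to 00:00-00:45, 01:15-03:45, 04:45-05:00, 05:15-07:30.
A ∪ B = 00:00-00:45, 01:00-08:00.
Total: 45 min + 7 h = 7 h 45 min.

7 h 45 min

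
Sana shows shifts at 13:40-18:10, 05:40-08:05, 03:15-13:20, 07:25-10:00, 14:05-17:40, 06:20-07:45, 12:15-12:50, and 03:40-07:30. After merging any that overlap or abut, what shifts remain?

Sort by start: 03:15–13:20, 03:40–07:30, 05:40–08:05, 06:20–07:45, 07:25–10:00, 12:15–12:50, 13:40–18:10, 14:05–17:40.
03:40–07:30 overlaps/touches 03:15–13:20 → extend to 03:15–13:20.
05:40–08:05 overlaps/touches 03:15–13:20 → extend to 03:15–13:20.
06:20–07:45 overlaps/touches 03:15–13:20 → extend to 03:15–13:20.
07:25–10:00 overlaps/touches 03:15–13:20 → extend to 03:15–13:20.
12:15–12:50 overlaps/touches 03:15–13:20 → extend to 03:15–13:20.
13:40–18:10 is disjoint → start new block.
14:05–17:40 overlaps/touches 13:40–18:10 → extend to 13:40–18:10.

03:15–13:20, 13:40–18:10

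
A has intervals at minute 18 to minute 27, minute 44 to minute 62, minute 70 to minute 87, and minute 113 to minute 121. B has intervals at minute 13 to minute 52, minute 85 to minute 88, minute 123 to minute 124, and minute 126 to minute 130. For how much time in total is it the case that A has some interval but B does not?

A \ B = minute 52 to minute 62, minute 70 to minute 85, minute 113 to minute 121.
Total: 10 minutes + 15 minutes + 8 minutes = 33 minutes.

33 minutes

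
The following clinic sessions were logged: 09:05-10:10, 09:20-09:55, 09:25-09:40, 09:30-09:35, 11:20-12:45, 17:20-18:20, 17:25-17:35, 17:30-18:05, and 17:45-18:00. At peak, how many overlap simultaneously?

4

At 09:30, 4 of the intervals are simultaneously active.
No point has more.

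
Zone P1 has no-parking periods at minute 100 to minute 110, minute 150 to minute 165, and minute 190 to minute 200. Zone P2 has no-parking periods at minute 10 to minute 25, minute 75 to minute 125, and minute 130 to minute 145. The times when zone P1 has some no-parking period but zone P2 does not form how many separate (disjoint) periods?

2

A \ B = minute 150 to minute 165, minute 190 to minute 200.
That is 2 disjoint pieces.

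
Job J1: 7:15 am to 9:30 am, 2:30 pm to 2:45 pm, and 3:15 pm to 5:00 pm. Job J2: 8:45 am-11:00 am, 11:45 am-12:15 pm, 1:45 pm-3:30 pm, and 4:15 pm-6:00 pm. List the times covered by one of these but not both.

7:15 am–8:45 am, 9:30 am–11:00 am, 11:45 am–12:15 pm, 1:45 pm–2:30 pm, 2:45 pm–3:15 pm, 3:30 pm–4:15 pm, 5:00 pm–6:00 pm

Only in the first: 7:15 am–8:45 am, 3:30 pm–4:15 pm.
Only in the second: 9:30 am–11:00 am, 11:45 am–12:15 pm, 1:45 pm–2:30 pm, 2:45 pm–3:15 pm, 5:00 pm–6:00 pm.
Together these are the periods covered by exactly one.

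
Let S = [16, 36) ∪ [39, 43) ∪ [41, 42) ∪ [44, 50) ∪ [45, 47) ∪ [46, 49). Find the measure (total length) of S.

Merged: [16, 36), [39, 43), [44, 50).
Lengths: 20 + 4 + 6 = 30.

30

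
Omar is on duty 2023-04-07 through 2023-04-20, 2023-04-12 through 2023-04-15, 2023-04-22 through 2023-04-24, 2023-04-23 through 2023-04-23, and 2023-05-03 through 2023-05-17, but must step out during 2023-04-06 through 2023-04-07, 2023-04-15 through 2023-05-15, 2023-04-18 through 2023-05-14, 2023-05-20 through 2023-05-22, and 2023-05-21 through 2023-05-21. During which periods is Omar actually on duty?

A, merged: 2023-04-07 through 2023-04-20, 2023-04-22 through 2023-04-24, 2023-05-03 through 2023-05-17.
B, merged: 2023-04-06 through 2023-04-07, 2023-04-15 through 2023-05-15, 2023-05-20 through 2023-05-22.
2023-04-07 through 2023-04-20 with B removed leaves 2023-04-08 through 2023-04-14.
2023-04-22 through 2023-04-24 lies entirely inside B → drops out.
2023-05-03 through 2023-05-17 with B removed leaves 2023-05-16 through 2023-05-17.

2023-04-08 through 2023-04-14, 2023-05-16 through 2023-05-17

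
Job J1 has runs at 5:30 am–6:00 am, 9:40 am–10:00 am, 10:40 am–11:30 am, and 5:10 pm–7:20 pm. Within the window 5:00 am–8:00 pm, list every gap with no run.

5:00 am–5:30 am, 6:00 am–9:40 am, 10:00 am–10:40 am, 11:30 am–5:10 pm, 7:20 pm–8:00 pm

The merged coverage is 5:30 am–6:00 am, 9:40 am–10:00 am, 10:40 am–11:30 am, 5:10 pm–7:20 pm.
Uncovered inside 5:00 am–8:00 pm: 5:00 am–5:30 am, 6:00 am–9:40 am, 10:00 am–10:40 am, 11:30 am–5:10 pm, 7:20 pm–8:00 pm.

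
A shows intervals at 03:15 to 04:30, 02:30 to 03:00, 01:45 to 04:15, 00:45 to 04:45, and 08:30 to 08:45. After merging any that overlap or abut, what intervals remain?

Sort by start: 00:45–04:45, 01:45–04:15, 02:30–03:00, 03:15–04:30, 08:30–08:45.
01:45–04:15 overlaps/touches 00:45–04:45 → extend to 00:45–04:45.
02:30–03:00 overlaps/touches 00:45–04:45 → extend to 00:45–04:45.
03:15–04:30 overlaps/touches 00:45–04:45 → extend to 00:45–04:45.
08:30–08:45 is disjoint → start new block.

00:45–04:45, 08:30–08:45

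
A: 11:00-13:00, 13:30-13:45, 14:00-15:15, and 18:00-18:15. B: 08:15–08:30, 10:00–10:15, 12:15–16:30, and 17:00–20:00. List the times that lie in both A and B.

12:15–13:00, 13:30–13:45, 14:00–15:15, 18:00–18:15

11:00–13:00 overlaps B on 12:15–13:00.
13:30–13:45 overlaps B on 13:30–13:45.
14:00–15:15 overlaps B on 14:00–15:15.
18:00–18:15 overlaps B on 18:00–18:15.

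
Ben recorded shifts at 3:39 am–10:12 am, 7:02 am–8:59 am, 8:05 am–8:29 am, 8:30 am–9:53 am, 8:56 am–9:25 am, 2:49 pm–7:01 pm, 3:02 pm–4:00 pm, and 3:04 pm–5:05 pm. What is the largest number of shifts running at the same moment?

Sweep endpoints in order; track running count of active intervals.
Peak of 4 reached at 8:56 am.

4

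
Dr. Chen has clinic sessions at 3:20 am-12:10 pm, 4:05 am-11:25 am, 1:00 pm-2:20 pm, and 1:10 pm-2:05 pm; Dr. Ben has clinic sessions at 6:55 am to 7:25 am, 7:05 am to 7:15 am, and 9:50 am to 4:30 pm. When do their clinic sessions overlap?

A, merged: 3:20 am-12:10 pm, 1:00 pm-2:20 pm.
B, merged: 6:55 am-7:25 am, 9:50 am-4:30 pm.
3:20 am-12:10 pm ∩ B → 6:55 am-7:25 am, 9:50 am-12:10 pm.
1:00 pm-2:20 pm ∩ B → 1:00 pm-2:20 pm.

6:55 am-7:25 am, 9:50 am-12:10 pm, 1:00 pm-2:20 pm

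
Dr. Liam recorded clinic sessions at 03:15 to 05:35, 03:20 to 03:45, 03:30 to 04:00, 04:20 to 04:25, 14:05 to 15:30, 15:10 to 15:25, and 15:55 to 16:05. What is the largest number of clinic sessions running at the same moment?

Walk the sorted start/end points keeping a running depth.
The depth first hits 3 at 03:30.

3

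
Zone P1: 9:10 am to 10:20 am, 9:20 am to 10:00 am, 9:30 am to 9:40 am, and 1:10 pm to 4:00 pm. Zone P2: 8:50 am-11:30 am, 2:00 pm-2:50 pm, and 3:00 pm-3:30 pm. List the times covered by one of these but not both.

Merge the first list: 9:10 am–10:20 am, 1:10 pm–4:00 pm.
Only in the first: 1:10 pm–2:00 pm, 2:50 pm–3:00 pm, 3:30 pm–4:00 pm.
Only in the second: 8:50 am–9:10 am, 10:20 am–11:30 am.
Together these are the periods covered by exactly one.

8:50 am–9:10 am, 10:20 am–11:30 am, 1:10 pm–2:00 pm, 2:50 pm–3:00 pm, 3:30 pm–4:00 pm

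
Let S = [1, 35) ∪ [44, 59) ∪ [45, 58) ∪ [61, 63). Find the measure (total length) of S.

51

Merged: [1, 35), [44, 59), [61, 63).
Lengths: 34 + 15 + 2 = 51.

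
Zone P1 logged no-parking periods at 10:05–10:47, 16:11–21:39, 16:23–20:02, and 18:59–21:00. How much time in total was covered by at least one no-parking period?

6 h 10 min

Merged: 10:05–10:47, 16:11–21:39.
Lengths: 42 min + 5 h 28 min = 6 h 10 min.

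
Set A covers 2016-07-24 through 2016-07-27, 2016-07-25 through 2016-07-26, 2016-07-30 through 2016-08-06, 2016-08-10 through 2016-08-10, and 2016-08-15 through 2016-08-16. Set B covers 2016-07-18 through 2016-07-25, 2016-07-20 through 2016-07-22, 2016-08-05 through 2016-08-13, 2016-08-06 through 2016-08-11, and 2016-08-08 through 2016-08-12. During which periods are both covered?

A, merged: 2016-07-24 through 2016-07-27, 2016-07-30 through 2016-08-06, 2016-08-10 through 2016-08-10, 2016-08-15 through 2016-08-16.
B, merged: 2016-07-18 through 2016-07-25, 2016-08-05 through 2016-08-13.
2016-07-24 through 2016-07-27 overlaps B on 2016-07-24 through 2016-07-25.
2016-07-30 through 2016-08-06 overlaps B on 2016-08-05 through 2016-08-06.
2016-08-10 through 2016-08-10 overlaps B on 2016-08-10 through 2016-08-10.
2016-08-15 through 2016-08-16 falls entirely outside B.

2016-07-24 through 2016-07-25, 2016-08-05 through 2016-08-06, 2016-08-10 through 2016-08-10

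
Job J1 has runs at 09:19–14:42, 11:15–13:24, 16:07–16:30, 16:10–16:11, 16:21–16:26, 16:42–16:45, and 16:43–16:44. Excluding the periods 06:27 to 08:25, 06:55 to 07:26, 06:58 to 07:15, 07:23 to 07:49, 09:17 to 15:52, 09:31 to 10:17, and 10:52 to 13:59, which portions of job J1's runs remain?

16:07–16:30, 16:42–16:45

First set merges to 09:19–14:42, 16:07–16:30, 16:42–16:45.
Second set merges to 06:27–08:25, 09:17–15:52.
09:19–14:42 lies entirely inside B → drops out.
16:07–16:30 is untouched.
16:42–16:45 is untouched.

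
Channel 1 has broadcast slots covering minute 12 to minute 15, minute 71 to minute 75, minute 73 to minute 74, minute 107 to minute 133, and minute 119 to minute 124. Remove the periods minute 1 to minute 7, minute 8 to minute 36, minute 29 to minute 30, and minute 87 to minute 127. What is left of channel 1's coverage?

Merge the first list: minute 12 to minute 15, minute 71 to minute 75, minute 107 to minute 133.
Merge the second list: minute 1 to minute 7, minute 8 to minute 36, minute 87 to minute 127.
minute 12 to minute 15: fully covered by B → removed.
minute 71 to minute 75: no B overlap → unchanged.
minute 107 to minute 133 minus B → minute 127 to minute 133.

minute 71 to minute 75, minute 127 to minute 133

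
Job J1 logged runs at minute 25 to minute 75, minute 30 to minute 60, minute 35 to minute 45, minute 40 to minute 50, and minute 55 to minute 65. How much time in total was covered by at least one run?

50 minutes

Merged: minute 25 to minute 75.
Length: 50 minutes.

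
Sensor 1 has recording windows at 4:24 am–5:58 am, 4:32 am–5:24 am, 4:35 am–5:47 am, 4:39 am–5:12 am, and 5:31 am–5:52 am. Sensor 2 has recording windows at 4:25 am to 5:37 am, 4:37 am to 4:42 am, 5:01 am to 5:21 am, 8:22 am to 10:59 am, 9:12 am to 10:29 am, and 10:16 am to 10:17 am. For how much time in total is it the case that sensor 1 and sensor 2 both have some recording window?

A, merged: 4:24 am–5:58 am.
B, merged: 4:25 am–5:37 am, 8:22 am–10:59 am.
A ∩ B = 4:25 am–5:37 am.
Total: 1 h 12 min.

1 h 12 min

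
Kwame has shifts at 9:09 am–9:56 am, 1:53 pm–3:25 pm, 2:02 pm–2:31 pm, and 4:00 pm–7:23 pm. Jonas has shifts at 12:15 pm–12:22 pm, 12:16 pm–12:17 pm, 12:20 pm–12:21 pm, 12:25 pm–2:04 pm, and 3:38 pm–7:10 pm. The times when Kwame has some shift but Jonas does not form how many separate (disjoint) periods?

Merge the first list: 9:09 am–9:56 am, 1:53 pm–3:25 pm, 4:00 pm–7:23 pm.
Merge the second list: 12:15 pm–12:22 pm, 12:25 pm–2:04 pm, 3:38 pm–7:10 pm.
A \ B = 9:09 am–9:56 am, 2:04 pm–3:25 pm, 7:10 pm–7:23 pm.
That is 3 disjoint pieces.

3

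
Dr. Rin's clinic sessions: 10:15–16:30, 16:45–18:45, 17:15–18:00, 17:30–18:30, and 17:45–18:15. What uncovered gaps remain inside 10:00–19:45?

10:00–10:15, 16:30–16:45, 18:45–19:45

Covered (merged): 10:15–16:30, 16:45–18:45.
Complement within 10:00–19:45: 10:00–10:15, 16:30–16:45, 18:45–19:45.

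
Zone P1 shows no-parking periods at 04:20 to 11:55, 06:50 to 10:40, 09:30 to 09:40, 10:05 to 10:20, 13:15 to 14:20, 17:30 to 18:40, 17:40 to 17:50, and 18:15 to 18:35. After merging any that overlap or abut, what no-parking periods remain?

06:50–10:40 overlaps/touches 04:20–11:55 → extend to 04:20–11:55.
09:30–09:40 overlaps/touches 04:20–11:55 → extend to 04:20–11:55.
10:05–10:20 overlaps/touches 04:20–11:55 → extend to 04:20–11:55.
13:15–14:20 is disjoint → start new block.
17:30–18:40 is disjoint → start new block.
17:40–17:50 overlaps/touches 17:30–18:40 → extend to 17:30–18:40.
18:15–18:35 overlaps/touches 17:30–18:40 → extend to 17:30–18:40.

04:20–11:55, 13:15–14:20, 17:30–18:40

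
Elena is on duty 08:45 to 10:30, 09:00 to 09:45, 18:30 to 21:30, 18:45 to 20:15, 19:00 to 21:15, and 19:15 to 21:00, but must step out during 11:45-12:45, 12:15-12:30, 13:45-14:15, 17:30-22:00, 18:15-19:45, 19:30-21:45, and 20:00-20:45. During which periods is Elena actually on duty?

Merge the first list: 08:45-10:30, 18:30-21:30.
Merge the second list: 11:45-12:45, 13:45-14:15, 17:30-22:00.
08:45-10:30: no B overlap → unchanged.
18:30-21:30: fully covered by B → removed.

08:45-10:30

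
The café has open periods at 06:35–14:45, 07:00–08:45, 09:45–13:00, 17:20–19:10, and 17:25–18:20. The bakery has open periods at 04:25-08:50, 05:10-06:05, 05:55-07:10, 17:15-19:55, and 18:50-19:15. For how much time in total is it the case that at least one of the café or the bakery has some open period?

A, merged: 06:35–14:45, 17:20–19:10.
B, merged: 04:25–08:50, 17:15–19:55.
A ∪ B = 04:25–14:45, 17:15–19:55.
Total: 10 h 20 min + 2 h 40 min = 13 h.

13 h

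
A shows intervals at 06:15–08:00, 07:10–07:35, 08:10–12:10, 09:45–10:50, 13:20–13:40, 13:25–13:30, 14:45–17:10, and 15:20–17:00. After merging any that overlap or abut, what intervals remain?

07:10–07:35 overlaps/touches 06:15–08:00 → extend to 06:15–08:00.
08:10–12:10 is disjoint → start new block.
09:45–10:50 overlaps/touches 08:10–12:10 → extend to 08:10–12:10.
13:20–13:40 is disjoint → start new block.
13:25–13:30 overlaps/touches 13:20–13:40 → extend to 13:20–13:40.
14:45–17:10 is disjoint → start new block.
15:20–17:00 overlaps/touches 14:45–17:10 → extend to 14:45–17:10.

06:15–08:00, 08:10–12:10, 13:20–13:40, 14:45–17:10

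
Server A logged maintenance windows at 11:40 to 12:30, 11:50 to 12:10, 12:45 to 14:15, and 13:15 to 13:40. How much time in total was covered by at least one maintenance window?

Merged: 11:40-12:30, 12:45-14:15.
Lengths: 50 min + 1 h 30 min = 2 h 20 min.

2 h 20 min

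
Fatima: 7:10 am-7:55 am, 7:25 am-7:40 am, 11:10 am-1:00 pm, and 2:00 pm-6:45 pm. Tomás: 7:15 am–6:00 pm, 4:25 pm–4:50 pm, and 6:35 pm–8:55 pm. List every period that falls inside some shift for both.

7:15 am-7:55 am, 11:10 am-1:00 pm, 2:00 pm-6:00 pm, 6:35 pm-6:45 pm

Merge the first list: 7:10 am-7:55 am, 11:10 am-1:00 pm, 2:00 pm-6:45 pm.
Merge the second list: 7:15 am-6:00 pm, 6:35 pm-8:55 pm.
7:10 am-7:55 am overlaps B on 7:15 am-7:55 am.
11:10 am-1:00 pm overlaps B on 11:10 am-1:00 pm.
2:00 pm-6:45 pm overlaps B on 2:00 pm-6:00 pm, 6:35 pm-6:45 pm.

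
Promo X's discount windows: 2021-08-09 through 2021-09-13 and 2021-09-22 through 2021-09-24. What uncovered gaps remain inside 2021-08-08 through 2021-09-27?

The merged coverage is 2021-08-09 through 2021-09-13, 2021-09-22 through 2021-09-24.
Gaps within 2021-08-08 through 2021-09-27: 2021-08-08 through 2021-08-08, 2021-09-14 through 2021-09-21, 2021-09-25 through 2021-09-27.

2021-08-08 through 2021-08-08, 2021-09-14 through 2021-09-21, 2021-09-25 through 2021-09-27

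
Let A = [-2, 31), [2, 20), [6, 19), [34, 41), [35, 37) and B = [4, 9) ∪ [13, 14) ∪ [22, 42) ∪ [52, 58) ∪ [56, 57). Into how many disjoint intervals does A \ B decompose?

3

Merge the first list: [-2, 31), [34, 41).
Merge the second list: [4, 9), [13, 14), [22, 42), [52, 58).
A \ B = [-2, 4), [9, 13), [14, 22).
That is 3 disjoint pieces.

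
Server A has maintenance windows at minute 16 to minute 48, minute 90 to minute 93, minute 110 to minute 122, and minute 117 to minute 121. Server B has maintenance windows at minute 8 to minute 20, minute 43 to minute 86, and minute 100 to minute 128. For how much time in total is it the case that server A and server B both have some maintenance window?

First set merges to minute 16 to minute 48, minute 90 to minute 93, minute 110 to minute 122.
A ∩ B = minute 16 to minute 20, minute 43 to minute 48, minute 110 to minute 122.
Total: 4 minutes + 5 minutes + 12 minutes = 21 minutes.

21 minutes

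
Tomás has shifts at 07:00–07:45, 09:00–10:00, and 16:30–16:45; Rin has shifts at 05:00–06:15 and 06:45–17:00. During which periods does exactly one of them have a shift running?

05:00–06:15, 06:45–07:00, 07:45–09:00, 10:00–16:30, 16:45–17:00

A but not B: none.
B but not A: 05:00–06:15, 06:45–07:00, 07:45–09:00, 10:00–16:30, 16:45–17:00.
Combining gives A △ B.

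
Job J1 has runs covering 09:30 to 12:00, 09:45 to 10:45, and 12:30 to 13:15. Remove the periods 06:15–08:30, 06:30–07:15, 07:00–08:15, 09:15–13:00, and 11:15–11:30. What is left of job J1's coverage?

A, merged: 09:30–12:00, 12:30–13:15.
B, merged: 06:15–08:30, 09:15–13:00.
09:30–12:00 lies entirely inside B → drops out.
12:30–13:15 with B removed leaves 13:00–13:15.

13:00–13:15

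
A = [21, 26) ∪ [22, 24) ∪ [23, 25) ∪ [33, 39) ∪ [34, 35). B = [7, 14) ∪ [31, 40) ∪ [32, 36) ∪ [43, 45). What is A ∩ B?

[33, 39)

Merge the first list: [21, 26), [33, 39).
Merge the second list: [7, 14), [31, 40), [43, 45).
[21, 26) meets no B interval.
[33, 39) ∩ B → [33, 39).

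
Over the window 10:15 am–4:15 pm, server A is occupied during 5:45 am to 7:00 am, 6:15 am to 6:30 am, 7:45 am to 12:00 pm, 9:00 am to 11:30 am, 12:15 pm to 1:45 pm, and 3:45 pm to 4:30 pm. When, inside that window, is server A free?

After merging, the occupied span is 5:45 am-7:00 am, 7:45 am-12:00 pm, 12:15 pm-1:45 pm, 3:45 pm-4:30 pm.
Uncovered inside 10:15 am-4:15 pm: 12:00 pm-12:15 pm, 1:45 pm-3:45 pm.

12:00 pm-12:15 pm, 1:45 pm-3:45 pm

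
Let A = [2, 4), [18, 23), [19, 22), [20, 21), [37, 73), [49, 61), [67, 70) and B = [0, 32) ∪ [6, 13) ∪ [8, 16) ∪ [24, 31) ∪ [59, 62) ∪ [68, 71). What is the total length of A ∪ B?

Merge the first list: [2, 4), [18, 23), [37, 73).
Merge the second list: [0, 32), [59, 62), [68, 71).
A ∪ B = [0, 32), [37, 73).
Total: 32 + 36 = 68.

68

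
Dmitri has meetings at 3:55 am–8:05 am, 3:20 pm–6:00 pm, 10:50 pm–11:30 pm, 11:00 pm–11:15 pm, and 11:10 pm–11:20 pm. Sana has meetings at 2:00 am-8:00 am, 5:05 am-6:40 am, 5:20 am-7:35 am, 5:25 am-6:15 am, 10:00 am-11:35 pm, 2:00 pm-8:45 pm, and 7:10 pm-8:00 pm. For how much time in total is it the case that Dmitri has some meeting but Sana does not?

5 min

Merge the first list: 3:55 am–8:05 am, 3:20 pm–6:00 pm, 10:50 pm–11:30 pm.
Merge the second list: 2:00 am–8:00 am, 10:00 am–11:35 pm.
A \ B = 8:00 am–8:05 am.
Total: 5 min.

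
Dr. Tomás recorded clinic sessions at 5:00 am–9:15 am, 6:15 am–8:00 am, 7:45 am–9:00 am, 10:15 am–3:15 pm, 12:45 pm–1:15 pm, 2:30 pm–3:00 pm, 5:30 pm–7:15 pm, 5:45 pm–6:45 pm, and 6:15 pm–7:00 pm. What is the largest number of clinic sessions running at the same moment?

Sweep endpoints in order; track running count of active intervals.
Peak of 3 reached at 7:45 am.

3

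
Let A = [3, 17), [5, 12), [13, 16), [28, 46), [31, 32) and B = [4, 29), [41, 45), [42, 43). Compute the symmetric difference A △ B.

First set merges to [3, 17), [28, 46).
Second set merges to [4, 29), [41, 45).
A but not B: [3, 4), [29, 41), [45, 46).
B but not A: [17, 28).
Combining gives A △ B.

[3, 4) ∪ [17, 28) ∪ [29, 41) ∪ [45, 46)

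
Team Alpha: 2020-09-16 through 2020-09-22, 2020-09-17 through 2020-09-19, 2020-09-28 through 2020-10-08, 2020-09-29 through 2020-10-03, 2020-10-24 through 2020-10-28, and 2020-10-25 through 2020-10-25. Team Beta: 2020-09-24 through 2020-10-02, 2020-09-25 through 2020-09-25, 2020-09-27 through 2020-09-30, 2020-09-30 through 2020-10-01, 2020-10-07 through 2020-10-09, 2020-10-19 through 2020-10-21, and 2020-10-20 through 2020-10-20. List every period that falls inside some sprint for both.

2020-09-28 through 2020-10-02, 2020-10-07 through 2020-10-08

Merge the first list: 2020-09-16 through 2020-09-22, 2020-09-28 through 2020-10-08, 2020-10-24 through 2020-10-28.
Merge the second list: 2020-09-24 through 2020-10-02, 2020-10-07 through 2020-10-09, 2020-10-19 through 2020-10-21.
2020-09-16 through 2020-09-22 meets no B interval.
2020-09-28 through 2020-10-08 ∩ B → 2020-09-28 through 2020-10-02, 2020-10-07 through 2020-10-08.
2020-10-24 through 2020-10-28 meets no B interval.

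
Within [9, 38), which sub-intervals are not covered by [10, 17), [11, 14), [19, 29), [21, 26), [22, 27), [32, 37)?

After merging, the occupied span is [10, 17), [19, 29), [32, 37).
Gaps within [9, 38): [9, 10), [17, 19), [29, 32), [37, 38).

[9, 10) ∪ [17, 19) ∪ [29, 32) ∪ [37, 38)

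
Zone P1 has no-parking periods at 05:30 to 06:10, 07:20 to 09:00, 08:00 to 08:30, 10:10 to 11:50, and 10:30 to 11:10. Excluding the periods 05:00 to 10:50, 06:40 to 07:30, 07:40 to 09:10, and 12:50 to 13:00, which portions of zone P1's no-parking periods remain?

10:50-11:50

First set merges to 05:30-06:10, 07:20-09:00, 10:10-11:50.
Second set merges to 05:00-10:50, 12:50-13:00.
05:30-06:10: fully covered by B → removed.
07:20-09:00: fully covered by B → removed.
10:10-11:50 minus B → 10:50-11:50.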